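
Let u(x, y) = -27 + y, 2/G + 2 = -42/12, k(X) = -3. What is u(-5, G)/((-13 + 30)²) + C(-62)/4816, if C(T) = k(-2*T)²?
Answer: -1421005/15310064 ≈ -0.092815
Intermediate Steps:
C(T) = 9 (C(T) = (-3)² = 9)
G = -4/11 (G = 2/(-2 - 42/12) = 2/(-2 - 42*1/12) = 2/(-2 - 7/2) = 2/(-11/2) = 2*(-2/11) = -4/11 ≈ -0.36364)
u(-5, G)/((-13 + 30)²) + C(-62)/4816 = (-27 - 4/11)/((-13 + 30)²) + 9/4816 = -301/(11*(17²)) + 9*(1/4816) = -301/11/289 + 9/4816 = -301/11*1/289 + 9/4816 = -301/3179 + 9/4816 = -1421005/15310064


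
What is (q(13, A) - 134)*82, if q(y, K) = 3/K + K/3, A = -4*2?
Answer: -134849/12 ≈ -11237.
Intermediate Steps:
A = -8
q(y, K) = 3/K + K/3 (q(y, K) = 3/K + K*(1/3) = 3/K + K/3)
(q(13, A) - 134)*82 = ((3/(-8) + (1/3)*(-8)) - 134)*82 = ((3*(-1/8) - 8/3) - 134)*82 = ((-3/8 - 8/3) - 134)*82 = (-73/24 - 134)*82 = -3289/24*82 = -134849/12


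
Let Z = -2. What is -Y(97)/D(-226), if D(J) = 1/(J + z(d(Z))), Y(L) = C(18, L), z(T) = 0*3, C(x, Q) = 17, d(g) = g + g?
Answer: 3842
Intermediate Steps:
d(g) = 2*g
z(T) = 0
Y(L) = 17
D(J) = 1/J (D(J) = 1/(J + 0) = 1/J)
-Y(97)/D(-226) = -17/(1/(-226)) = -17/(-1/226) = -17*(-226) = -1*(-3842) = 3842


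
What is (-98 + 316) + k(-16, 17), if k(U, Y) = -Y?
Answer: 201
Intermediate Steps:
(-98 + 316) + k(-16, 17) = (-98 + 316) - 1*17 = 218 - 17 = 201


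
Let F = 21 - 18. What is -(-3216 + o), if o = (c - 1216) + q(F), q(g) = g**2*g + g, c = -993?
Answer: 5395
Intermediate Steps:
F = 3
q(g) = g + g**3 (q(g) = g**3 + g = g + g**3)
o = -2179 (o = (-993 - 1216) + (3 + 3**3) = -2209 + (3 + 27) = -2209 + 30 = -2179)
-(-3216 + o) = -(-3216 - 2179) = -1*(-5395) = 5395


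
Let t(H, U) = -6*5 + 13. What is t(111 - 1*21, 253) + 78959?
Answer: 78942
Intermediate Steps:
t(H, U) = -17 (t(H, U) = -30 + 13 = -17)
t(111 - 1*21, 253) + 78959 = -17 + 78959 = 78942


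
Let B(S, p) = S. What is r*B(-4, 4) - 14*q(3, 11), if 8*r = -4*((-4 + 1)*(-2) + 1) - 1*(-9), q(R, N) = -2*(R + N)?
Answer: 803/2 ≈ 401.50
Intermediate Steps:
q(R, N) = -2*N - 2*R (q(R, N) = -2*(N + R) = -2*N - 2*R)
r = -19/8 (r = (-4*((-4 + 1)*(-2) + 1) - 1*(-9))/8 = (-4*(-3*(-2) + 1) + 9)/8 = (-4*(6 + 1) + 9)/8 = (-4*7 + 9)/8 = (-28 + 9)/8 = (⅛)*(-19) = -19/8 ≈ -2.3750)
r*B(-4, 4) - 14*q(3, 11) = -19/8*(-4) - 14*(-2*11 - 2*3) = 19/2 - 14*(-22 - 6) = 19/2 - 14*(-28) = 19/2 + 392 = 803/2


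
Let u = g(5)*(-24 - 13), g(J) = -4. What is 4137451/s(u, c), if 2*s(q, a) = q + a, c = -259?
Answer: -223646/3 ≈ -74549.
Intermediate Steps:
u = 148 (u = -4*(-24 - 13) = -4*(-37) = 148)
s(q, a) = a/2 + q/2 (s(q, a) = (q + a)/2 = (a + q)/2 = a/2 + q/2)
4137451/s(u, c) = 4137451/((1/2)*(-259) + (1/2)*148) = 4137451/(-259/2 + 74) = 4137451/(-111/2) = 4137451*(-2/111) = -223646/3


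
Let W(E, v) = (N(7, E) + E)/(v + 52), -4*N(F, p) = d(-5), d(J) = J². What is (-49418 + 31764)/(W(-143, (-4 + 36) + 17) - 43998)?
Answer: 7132216/17775789 ≈ 0.40123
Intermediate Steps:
N(F, p) = -25/4 (N(F, p) = -¼*(-5)² = -¼*25 = -25/4)
W(E, v) = (-25/4 + E)/(52 + v) (W(E, v) = (-25/4 + E)/(v + 52) = (-25/4 + E)/(52 + v))
(-49418 + 31764)/(W(-143, (-4 + 36) + 17) - 43998) = (-49418 + 31764)/((-25/4 - 143)/(52 + ((-4 + 36) + 17)) - 43998) = -17654/(-597/4/(52 + (32 + 17)) - 43998) = -17654/(-597/4/(52 + 49) - 43998) = -17654/(-597/4/101 - 43998) = -17654/((1/101)*(-597/4) - 43998) = -17654/(-597/404 - 43998) = -17654/(-17775789/404) = -17654*(-404/17775789) = 7132216/17775789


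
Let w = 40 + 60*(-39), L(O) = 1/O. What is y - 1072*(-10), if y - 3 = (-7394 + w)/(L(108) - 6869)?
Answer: 7955915225/741851 ≈ 10724.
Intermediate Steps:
w = -2300 (w = 40 - 2340 = -2300)
y = 3272505/741851 (y = 3 + (-7394 - 2300)/(1/108 - 6869) = 3 - 9694/(1/108 - 6869) = 3 - 9694/(-741851/108) = 3 - 9694*(-108/741851) = 3 + 1046952/741851 = 3272505/741851 ≈ 4.4113)
y - 1072*(-10) = 3272505/741851 - 1072*(-10) = 3272505/741851 + 10720 = 7955915225/741851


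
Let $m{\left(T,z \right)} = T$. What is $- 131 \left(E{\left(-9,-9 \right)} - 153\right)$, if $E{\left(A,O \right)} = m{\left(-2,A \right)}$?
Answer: $20305$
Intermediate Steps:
$E{\left(A,O \right)} = -2$
$- 131 \left(E{\left(-9,-9 \right)} - 153\right) = - 131 \left(-2 - 153\right) = \left(-131\right) \left(-155\right) = 20305$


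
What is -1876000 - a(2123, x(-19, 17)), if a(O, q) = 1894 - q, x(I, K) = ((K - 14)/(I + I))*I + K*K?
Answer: -3755207/2 ≈ -1.8776e+6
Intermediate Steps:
x(I, K) = -7 + K² + K/2 (x(I, K) = ((-14 + K)/((2*I)))*I + K² = ((-14 + K)*(1/(2*I)))*I + K² = ((-14 + K)/(2*I))*I + K² = (-7 + K/2) + K² = -7 + K² + K/2)
-1876000 - a(2123, x(-19, 17)) = -1876000 - (1894 - (-7 + 17² + (½)*17)) = -1876000 - (1894 - (-7 + 289 + 17/2)) = -1876000 - (1894 - 1*581/2) = -1876000 - (1894 - 581/2) = -1876000 - 1*3207/2 = -1876000 - 3207/2 = -3755207/2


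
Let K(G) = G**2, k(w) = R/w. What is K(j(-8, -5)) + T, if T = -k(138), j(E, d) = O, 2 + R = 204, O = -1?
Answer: -32/69 ≈ -0.46377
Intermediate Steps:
R = 202 (R = -2 + 204 = 202)
j(E, d) = -1
k(w) = 202/w
T = -101/69 (T = -202/138 = -1*101/69 = -101/69 ≈ -1.4638)
K(j(-8, -5)) + T = (-1)**2 - 101/69 = 1 - 101/69 = -32/69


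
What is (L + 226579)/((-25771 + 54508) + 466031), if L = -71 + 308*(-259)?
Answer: 9171/30923 ≈ 0.29658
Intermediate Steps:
L = -79843 (L = -71 - 79772 = -79843)
(L + 226579)/((-25771 + 54508) + 466031) = (-79843 + 226579)/((-25771 + 54508) + 466031) = 146736/(28737 + 466031) = 146736/494768 = 146736*(1/494768) = 9171/30923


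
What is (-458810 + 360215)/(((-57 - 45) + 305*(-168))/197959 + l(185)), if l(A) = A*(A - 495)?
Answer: 19517767605/11352999992 ≈ 1.7192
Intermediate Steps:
l(A) = A*(-495 + A)
(-458810 + 360215)/(((-57 - 45) + 305*(-168))/197959 + l(185)) = (-458810 + 360215)/(((-57 - 45) + 305*(-168))/197959 + 185*(-495 + 185)) = -98595/((-102 - 51240)*(1/197959) + 185*(-310)) = -98595/(-51342*1/197959 - 57350) = -98595/(-51342/197959 - 57350) = -98595/(-11352999992/197959) = -98595*(-197959/11352999992) = 19517767605/11352999992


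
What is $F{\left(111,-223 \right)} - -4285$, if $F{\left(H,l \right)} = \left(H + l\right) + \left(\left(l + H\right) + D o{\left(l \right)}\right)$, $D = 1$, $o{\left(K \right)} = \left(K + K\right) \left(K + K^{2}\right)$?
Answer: $-22075615$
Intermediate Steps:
$o{\left(K \right)} = 2 K \left(K + K^{2}\right)$
$F{\left(H,l \right)} = 2 H + 2 l + 2 l^{2} \left(1 + l\right)$ ($F{\left(H,l \right)} = \left(H + l\right) + \left(\left(l + H\right) + 1 \cdot 2 l^{2} \left(1 + l\right)\right) = \left(H + l\right) + \left(\left(H + l\right) + 2 l^{2} \left(1 + l\right)\right) = \left(H + l\right) + \left(H + l + 2 l^{2} \left(1 + l\right)\right) = 2 H + 2 l + 2 l^{2} \left(1 + l\right)$)
$F{\left(111,-223 \right)} - -4285 = \left(2 \cdot 111 + 2 \left(-223\right) + 2 \left(-223\right)^{2} \left(1 - 223\right)\right) - -4285 = \left(222 - 446 + 2 \cdot 49729 \left(-222\right)\right) + 4285 = \left(222 - 446 - 22079676\right) + 4285 = -22079900 + 4285 = -22075615$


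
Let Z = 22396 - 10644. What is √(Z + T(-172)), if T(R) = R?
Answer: 2*√2895 ≈ 107.61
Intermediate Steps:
Z = 11752
√(Z + T(-172)) = √(11752 - 172) = √11580 = 2*√2895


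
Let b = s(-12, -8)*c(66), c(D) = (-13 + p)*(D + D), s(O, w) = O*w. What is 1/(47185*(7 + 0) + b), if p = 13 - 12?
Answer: 1/178231 ≈ 5.6107e-6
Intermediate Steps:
p = 1
c(D) = -24*D (c(D) = (-13 + 1)*(D + D) = -24*D)
b = -152064 (b = (-12*(-8))*(-24*66) = 96*(-1584) = -152064)
1/(47185*(7 + 0) + b) = 1/(47185*(7 + 0) - 152064) = 1/(47185*7 - 152064) = 1/(330295 - 152064) = 1/178231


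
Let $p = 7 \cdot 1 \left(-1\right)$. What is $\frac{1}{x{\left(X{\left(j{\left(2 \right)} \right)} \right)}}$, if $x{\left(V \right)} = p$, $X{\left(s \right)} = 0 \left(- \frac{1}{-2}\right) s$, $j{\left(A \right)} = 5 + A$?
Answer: $- \frac{1}{7} \approx -0.14286$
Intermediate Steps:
$p = -7$ ($p = 7 \left(-1\right) = -7$)
$X{\left(s \right)} = 0$ ($X{\left(s \right)} = 0 \left(\left(-1\right) \left(- \frac{1}{2}\right)\right) s = 0 \cdot \frac{1}{2} s = 0 s = 0$)
$x{\left(V \right)} = -7$
$\frac{1}{x{\left(X{\left(j{\left(2 \right)} \right)} \right)}} = \frac{1}{-7} = - \frac{1}{7}$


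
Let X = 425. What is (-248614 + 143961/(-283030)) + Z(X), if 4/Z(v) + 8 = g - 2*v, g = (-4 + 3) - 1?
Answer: -3025710724989/12170290 ≈ -2.4861e+5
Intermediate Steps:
g = -2 (g = -1 - 1 = -2)
Z(v) = 4/(-10 - 2*v) (Z(v) = 4/(-8 + (-2 - 2*v)) = 4/(-10 - 2*v))
(-248614 + 143961/(-283030)) + Z(X) = (-248614 + 143961/(-283030)) - 2/(5 + 425) = (-248614 + 143961*(-1/283030)) - 2/430 = (-248614 - 143961/283030) - 2*1/430 = -70365364381/283030 - 1/215 = -3025710724989/12170290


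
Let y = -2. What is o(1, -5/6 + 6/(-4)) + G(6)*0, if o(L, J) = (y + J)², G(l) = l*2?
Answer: 169/9 ≈ 18.778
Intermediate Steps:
G(l) = 2*l
o(L, J) = (-2 + J)²
o(1, -5/6 + 6/(-4)) + G(6)*0 = (-2 + (-5/6 + 6/(-4)))² + (2*6)*0 = (-2 + (-5*⅙ + 6*(-¼)))² + 12*0 = (-2 + (-⅚ - 3/2))² + 0 = (-2 - 7/3)² + 0 = (-13/3)² + 0 = 169/9 + 0 = 169/9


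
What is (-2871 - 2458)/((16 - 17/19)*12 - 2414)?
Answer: 101251/42422 ≈ 2.3868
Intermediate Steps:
(-2871 - 2458)/((16 - 17/19)*12 - 2414) = -5329/((16 - 17*1/19)*12 - 2414) = -5329/((16 - 17/19)*12 - 2414) = -5329/((287/19)*12 - 2414) = -5329/(3444/19 - 2414) = -5329/(-42422/19) = -5329*(-19/42422) = 101251/42422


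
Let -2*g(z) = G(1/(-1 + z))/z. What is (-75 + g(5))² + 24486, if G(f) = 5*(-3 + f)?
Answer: 1914025/64 ≈ 29907.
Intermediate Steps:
G(f) = -15 + 5*f
g(z) = -(-15 + 5/(-1 + z))/(2*z)
(-75 + g(5))² + 24486 = (-75 + (5/2)*(-4 + 3*5)/(5*(-1 + 5)))² + 24486 = (-75 + (5/2)*(⅕)*(-4 + 15)/4)² + 24486 = (-75 + (5/2)*(⅕)*(¼)*11)² + 24486 = (-75 + 11/8)² + 24486 = (-589/8)² + 24486 = 346921/64 + 24486 = 1914025/64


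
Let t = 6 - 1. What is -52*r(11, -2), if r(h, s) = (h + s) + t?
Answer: -728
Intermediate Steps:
t = 5
r(h, s) = 5 + h + s (r(h, s) = (h + s) + 5 = 5 + h + s)
-52*r(11, -2) = -52*(5 + 11 - 2) = -52*14 = -728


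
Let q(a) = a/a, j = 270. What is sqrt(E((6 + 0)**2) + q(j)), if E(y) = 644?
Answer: sqrt(645) ≈ 25.397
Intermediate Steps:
q(a) = 1
sqrt(E((6 + 0)**2) + q(j)) = sqrt(644 + 1) = sqrt(645)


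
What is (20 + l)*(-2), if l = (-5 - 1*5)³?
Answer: 1960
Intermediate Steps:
l = -1000 (l = (-5 - 5)³ = (-10)³ = -1000)
(20 + l)*(-2) = (20 - 1000)*(-2) = -980*(-2) = 1960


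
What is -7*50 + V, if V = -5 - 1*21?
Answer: -376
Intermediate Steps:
V = -26 (V = -5 - 21 = -26)
-7*50 + V = -7*50 - 26 = -350 - 26 = -376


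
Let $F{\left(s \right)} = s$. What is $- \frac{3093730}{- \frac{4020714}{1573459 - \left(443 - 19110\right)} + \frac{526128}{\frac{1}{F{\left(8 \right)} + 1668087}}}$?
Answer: $- \frac{2462803984990}{698649953764977723} \approx -3.5251 \cdot 10^{-6}$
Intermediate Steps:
$- \frac{3093730}{- \frac{4020714}{1573459 - \left(443 - 19110\right)} + \frac{526128}{\frac{1}{F{\left(8 \right)} + 1668087}}} = - \frac{3093730}{- \frac{4020714}{1573459 - \left(443 - 19110\right)} + \frac{526128}{\frac{1}{8 + 1668087}}} = - \frac{3093730}{- \frac{4020714}{1573459 - \left(443 - 19110\right)} + \frac{526128}{\frac{1}{1668095}}} = - \frac{3093730}{- \frac{4020714}{1573459 - -18667} + 526128 \frac{1}{\frac{1}{1668095}}} = - \frac{3093730}{- \frac{4020714}{1573459 + 18667} + 526128 \cdot 1668095} = - \frac{3093730}{- \frac{4020714}{1592126} + 877631486160} = - \frac{3093730}{\left(-4020714\right) \frac{1}{1592126} + 877631486160} = - \frac{3093730}{- \frac{2010357}{796063} + 877631486160} = - \frac{3093730}{\frac{698649953764977723}{796063}} = \left(-3093730\right) \frac{796063}{698649953764977723} = - \frac{2462803984990}{698649953764977723}$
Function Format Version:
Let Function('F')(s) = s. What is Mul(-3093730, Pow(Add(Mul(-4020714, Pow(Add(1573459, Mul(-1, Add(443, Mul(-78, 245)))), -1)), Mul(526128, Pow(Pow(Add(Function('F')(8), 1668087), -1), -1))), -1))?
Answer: Rational(-2462803984990, 698649953764977723) ≈ -3.5251e-6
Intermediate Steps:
Mul(-3093730, Pow(Add(Mul(-4020714, Pow(Add(1573459, Mul(-1, Add(443, Mul(-78, 245)))), -1)), Mul(526128, Pow(Pow(Add(Function('F')(8), 1668087), -1), -1))), -1)) = Mul(-3093730, Pow(Add(Mul(-4020714, Pow(Add(1573459, Mul(-1, Add(443, Mul(-78, 245)))), -1)), Mul(526128, Pow(Pow(Add(8, 1668087), -1), -1))), -1)) = Mul(-3093730, Pow(Add(Mul(-4020714, Pow(Add(1573459, Mul(-1, Add(443, -19110))), -1)), Mul(526128, Pow(Pow(1668095, -1), -1))), -1)) = Mul(-3093730, Pow(Add(Mul(-4020714, Pow(Add(1573459, Mul(-1, -18667)), -1)), Mul(526128, Pow(Rational(1, 1668095), -1))), -1)) = Mul(-3093730, Pow(Add(Mul(-4020714, Pow(Add(1573459, 18667), -1)), Mul(526128, 1668095)), -1)) = Mul(-3093730, Pow(Add(Mul(-4020714, Pow(1592126, -1)), 877631486160), -1)) = Mul(-3093730, Pow(Add(Mul(-4020714, Rational(1, 1592126)), 877631486160), -1)) = Mul(-3093730, Pow(Add(Rational(-2010357, 796063), 877631486160), -1)) = Mul(-3093730, Pow(Rational(698649953764977723, 796063), -1)) = Mul(-3093730, Rational(796063, 698649953764977723)) = Rational(-2462803984990, 698649953764977723)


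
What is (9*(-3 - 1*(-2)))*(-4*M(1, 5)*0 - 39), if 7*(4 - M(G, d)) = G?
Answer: 351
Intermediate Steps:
M(G, d) = 4 - G/7
(9*(-3 - 1*(-2)))*(-4*M(1, 5)*0 - 39) = (9*(-3 - 1*(-2)))*(-4*(4 - ⅐*1)*0 - 39) = (9*(-3 + 2))*(-4*(4 - ⅐)*0 - 39) = (9*(-1))*(-4*27/7*0 - 39) = -9*(-108/7*0 - 39) = -9*(0 - 39) = -9*(-39) = 351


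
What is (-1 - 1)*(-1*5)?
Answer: 10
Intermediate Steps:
(-1 - 1)*(-1*5) = -2*(-5) = 10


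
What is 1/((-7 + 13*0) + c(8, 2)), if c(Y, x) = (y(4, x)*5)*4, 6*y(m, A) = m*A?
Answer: 3/59 ≈ 0.050847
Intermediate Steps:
y(m, A) = A*m/6 (y(m, A) = (m*A)/6 = (A*m)/6 = A*m/6)
c(Y, x) = 40*x/3 (c(Y, x) = (((⅙)*x*4)*5)*4 = ((2*x/3)*5)*4 = (10*x/3)*4 = 40*x/3)
1/((-7 + 13*0) + c(8, 2)) = 1/((-7 + 13*0) + (40/3)*2) = 1/((-7 + 0) + 80/3) = 1/(-7 + 80/3) = 1/(59/3) = 3/59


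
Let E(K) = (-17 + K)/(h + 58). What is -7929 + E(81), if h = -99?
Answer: -325153/41 ≈ -7930.6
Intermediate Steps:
E(K) = 17/41 - K/41 (E(K) = (-17 + K)/(-99 + 58) = (-17 + K)/(-41) = (-17 + K)*(-1/41) = 17/41 - K/41)
-7929 + E(81) = -7929 + (17/41 - 1/41*81) = -7929 + (17/41 - 81/41) = -7929 - 64/41 = -325153/41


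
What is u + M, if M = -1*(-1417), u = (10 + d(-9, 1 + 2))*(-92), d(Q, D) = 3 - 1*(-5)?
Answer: -239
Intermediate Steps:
d(Q, D) = 8 (d(Q, D) = 3 + 5 = 8)
u = -1656 (u = (10 + 8)*(-92) = 18*(-92) = -1656)
M = 1417
u + M = -1656 + 1417 = -239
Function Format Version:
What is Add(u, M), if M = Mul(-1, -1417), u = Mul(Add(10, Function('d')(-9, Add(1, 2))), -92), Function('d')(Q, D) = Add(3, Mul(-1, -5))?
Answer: -239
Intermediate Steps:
Function('d')(Q, D) = 8 (Function('d')(Q, D) = Add(3, 5) = 8)
u = -1656 (u = Mul(Add(10, 8), -92) = Mul(18, -92) = -1656)
M = 1417
Add(u, M) = Add(-1656, 1417) = -239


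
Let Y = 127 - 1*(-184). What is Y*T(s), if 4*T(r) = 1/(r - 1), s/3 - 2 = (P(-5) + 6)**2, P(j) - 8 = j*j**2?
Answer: 311/147872 ≈ 0.0021032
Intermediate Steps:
P(j) = 8 + j**3 (P(j) = 8 + j*j**2 = 8 + j**3)
s = 36969 (s = 6 + 3*((8 + (-5)**3) + 6)**2 = 6 + 3*((8 - 125) + 6)**2 = 6 + 3*(-117 + 6)**2 = 6 + 3*(-111)**2 = 6 + 3*12321 = 6 + 36963 = 36969)
T(r) = 1/(4*(-1 + r)) (T(r) = 1/(4*(r - 1)) = 1/(4*(-1 + r)))
Y = 311 (Y = 127 + 184 = 311)
Y*T(s) = 311*(1/(4*(-1 + 36969))) = 311*((1/4)/36968) = 311*((1/4)*(1/36968)) = 311*(1/147872) = 311/147872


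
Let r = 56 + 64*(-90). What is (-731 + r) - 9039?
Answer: -15474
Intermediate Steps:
r = -5704 (r = 56 - 5760 = -5704)
(-731 + r) - 9039 = (-731 - 5704) - 9039 = -6435 - 9039 = -15474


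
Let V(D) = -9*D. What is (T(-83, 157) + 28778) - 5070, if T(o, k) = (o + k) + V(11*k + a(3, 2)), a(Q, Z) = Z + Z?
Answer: 8203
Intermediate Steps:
a(Q, Z) = 2*Z
T(o, k) = -36 + o - 98*k (T(o, k) = (o + k) - 9*(11*k + 2*2) = (k + o) - 9*(11*k + 4) = (k + o) - 9*(4 + 11*k) = (k + o) + (-36 - 99*k) = -36 + o - 98*k)
(T(-83, 157) + 28778) - 5070 = ((-36 - 83 - 98*157) + 28778) - 5070 = ((-36 - 83 - 15386) + 28778) - 5070 = (-15505 + 28778) - 5070 = 13273 - 5070 = 8203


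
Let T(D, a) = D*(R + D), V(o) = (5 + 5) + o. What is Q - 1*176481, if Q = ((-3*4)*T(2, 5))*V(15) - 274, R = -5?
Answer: -174955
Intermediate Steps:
V(o) = 10 + o
T(D, a) = D*(-5 + D)
Q = 1526 (Q = ((-3*4)*(2*(-5 + 2)))*(10 + 15) - 274 = -24*(-3)*25 - 274 = -12*(-6)*25 - 274 = 72*25 - 274 = 1800 - 274 = 1526)
Q - 1*176481 = 1526 - 1*176481 = 1526 - 176481 = -174955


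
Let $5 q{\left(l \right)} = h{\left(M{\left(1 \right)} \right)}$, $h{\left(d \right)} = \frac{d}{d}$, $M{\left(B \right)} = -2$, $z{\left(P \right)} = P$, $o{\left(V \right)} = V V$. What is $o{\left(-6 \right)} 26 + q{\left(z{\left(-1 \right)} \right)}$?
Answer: $\frac{4681}{5} \approx 936.2$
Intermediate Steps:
$o{\left(V \right)} = V^{2}$
$h{\left(d \right)} = 1$
$q{\left(l \right)} = \frac{1}{5}$ ($q{\left(l \right)} = \frac{1}{5} \cdot 1 = \frac{1}{5}$)
$o{\left(-6 \right)} 26 + q{\left(z{\left(-1 \right)} \right)} = \left(-6\right)^{2} \cdot 26 + \frac{1}{5} = 36 \cdot 26 + \frac{1}{5} = 936 + \frac{1}{5} = \frac{4681}{5}$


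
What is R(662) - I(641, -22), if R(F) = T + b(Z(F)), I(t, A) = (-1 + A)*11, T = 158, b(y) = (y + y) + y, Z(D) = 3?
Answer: 420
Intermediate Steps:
b(y) = 3*y (b(y) = 2*y + y = 3*y)
I(t, A) = -11 + 11*A
R(F) = 167 (R(F) = 158 + 3*3 = 158 + 9 = 167)
R(662) - I(641, -22) = 167 - (-11 + 11*(-22)) = 167 - (-11 - 242) = 167 - 1*(-253) = 167 + 253 = 420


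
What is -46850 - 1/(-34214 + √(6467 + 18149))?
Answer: -27420676724393/585286590 + √6154/585286590 ≈ -46850.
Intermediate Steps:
-46850 - 1/(-34214 + √(6467 + 18149)) = -46850 - 1/(-34214 + √24616) = -46850 - 1/(-34214 + 2*√6154)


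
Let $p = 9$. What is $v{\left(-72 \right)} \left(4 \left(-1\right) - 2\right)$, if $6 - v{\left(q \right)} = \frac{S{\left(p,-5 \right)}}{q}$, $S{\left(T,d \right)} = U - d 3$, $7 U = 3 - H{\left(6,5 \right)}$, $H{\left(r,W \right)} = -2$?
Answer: $- \frac{1567}{42} \approx -37.31$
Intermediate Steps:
$U = \frac{5}{7}$ ($U = \frac{3 - -2}{7} = \frac{3 + 2}{7} = \frac{1}{7} \cdot 5 = \frac{5}{7} \approx 0.71429$)
$S{\left(T,d \right)} = \frac{5}{7} - 3 d$ ($S{\left(T,d \right)} = \frac{5}{7} - d 3 = \frac{5}{7} - 3 d$)
$v{\left(q \right)} = 6 - \frac{110}{7 q}$ ($v{\left(q \right)} = 6 - \frac{\frac{5}{7} - -15}{q} = 6 - \frac{\frac{5}{7} + 15}{q} = 6 - \frac{110}{7 q}$)
$v{\left(-72 \right)} \left(4 \left(-1\right) - 2\right) = \left(6 - \frac{110}{7 \left(-72\right)}\right) \left(4 \left(-1\right) - 2\right) = \left(6 - - \frac{55}{252}\right) \left(-4 - 2\right) = \left(6 + \frac{55}{252}\right) \left(-6\right) = \frac{1567}{252} \left(-6\right) = - \frac{1567}{42}$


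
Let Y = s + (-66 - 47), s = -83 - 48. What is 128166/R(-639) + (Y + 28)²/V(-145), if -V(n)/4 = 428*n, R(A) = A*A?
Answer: 1059719842/2111700105 ≈ 0.50183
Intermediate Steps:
R(A) = A²
s = -131
Y = -244 (Y = -131 + (-66 - 47) = -131 - 113 = -244)
V(n) = -1712*n
128166/R(-639) + (Y + 28)²/V(-145) = 128166/((-639)²) + (-244 + 28)²/((-1712*(-145))) = 128166/408321 + (-216)²/248240 = 128166*(1/408321) + 46656*(1/248240) = 42722/136107 + 2916/15515 = 1059719842/2111700105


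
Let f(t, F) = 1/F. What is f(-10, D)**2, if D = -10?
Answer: 1/100 ≈ 0.010000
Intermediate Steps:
f(-10, D)**2 = (1/(-10))**2 = (-1/10)**2 = 1/100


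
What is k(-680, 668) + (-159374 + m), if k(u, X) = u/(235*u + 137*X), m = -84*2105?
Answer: -5739167604/17071 ≈ -3.3619e+5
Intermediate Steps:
m = -176820
k(u, X) = u/(137*X + 235*u)
k(-680, 668) + (-159374 + m) = -680/(137*668 + 235*(-680)) + (-159374 - 176820) = -680/(91516 - 159800) - 336194 = -680/(-68284) - 336194 = -680*(-1/68284) - 336194 = 170/17071 - 336194 = -5739167604/17071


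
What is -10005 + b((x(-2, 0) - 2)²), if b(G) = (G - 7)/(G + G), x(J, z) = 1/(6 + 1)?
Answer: -1690932/169 ≈ -10006.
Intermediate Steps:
x(J, z) = ⅐ (x(J, z) = 1/7 = ⅐)
b(G) = (-7 + G)/(2*G) (b(G) = (-7 + G)/((2*G)) = (-7 + G)*(1/(2*G)) = (-7 + G)/(2*G))
-10005 + b((x(-2, 0) - 2)²) = -10005 + (-7 + (⅐ - 2)²)/(2*((⅐ - 2)²)) = -10005 + (-7 + (-13/7)²)/(2*((-13/7)²)) = -10005 + (-7 + 169/49)/(2*(169/49)) = -10005 + (½)*(49/169)*(-174/49) = -10005 - 87/169 = -1690932/169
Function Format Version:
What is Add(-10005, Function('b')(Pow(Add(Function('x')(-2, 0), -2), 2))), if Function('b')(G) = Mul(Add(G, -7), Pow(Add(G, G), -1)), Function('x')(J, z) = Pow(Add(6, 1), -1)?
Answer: Rational(-1690932, 169) ≈ -10006.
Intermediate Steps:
Function('x')(J, z) = Rational(1, 7) (Function('x')(J, z) = Pow(7, -1) = Rational(1, 7))
Function('b')(G) = Mul(Rational(1, 2), Pow(G, -1), Add(-7, G)) (Function('b')(G) = Mul(Add(-7, G), Pow(Mul(2, G), -1)) = Mul(Add(-7, G), Mul(Rational(1, 2), Pow(G, -1))) = Mul(Rational(1, 2), Pow(G, -1), Add(-7, G)))
Add(-10005, Function('b')(Pow(Add(Function('x')(-2, 0), -2), 2))) = Add(-10005, Mul(Rational(1, 2), Pow(Pow(Add(Rational(1, 7), -2), 2), -1), Add(-7, Pow(Add(Rational(1, 7), -2), 2)))) = Add(-10005, Mul(Rational(1, 2), Pow(Pow(Rational(-13, 7), 2), -1), Add(-7, Pow(Rational(-13, 7), 2)))) = Add(-10005, Mul(Rational(1, 2), Pow(Rational(169, 49), -1), Add(-7, Rational(169, 49)))) = Add(-10005, Mul(Rational(1, 2), Rational(49, 169), Rational(-174, 49))) = Add(-10005, Rational(-87, 169)) = Rational(-1690932, 169)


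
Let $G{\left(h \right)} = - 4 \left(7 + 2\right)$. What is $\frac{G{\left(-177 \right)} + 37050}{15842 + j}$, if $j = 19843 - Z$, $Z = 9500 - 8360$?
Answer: $\frac{12338}{11515} \approx 1.0715$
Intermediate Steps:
$Z = 1140$
$G{\left(h \right)} = -36$ ($G{\left(h \right)} = \left(-4\right) 9 = -36$)
$j = 18703$ ($j = 19843 - 1140 = 18703$)
$\frac{G{\left(-177 \right)} + 37050}{15842 + j} = \frac{-36 + 37050}{15842 + 18703} = \frac{37014}{34545} = 37014 \cdot \frac{1}{34545} = \frac{12338}{11515}$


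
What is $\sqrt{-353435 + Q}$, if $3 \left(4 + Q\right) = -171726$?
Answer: $i \sqrt{410681} \approx 640.84 i$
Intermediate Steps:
$Q = -57246$ ($Q = -4 + \frac{1}{3} \left(-171726\right) = -4 - 57242 = -57246$)
$\sqrt{-353435 + Q} = \sqrt{-353435 - 57246} = \sqrt{-410681} = i \sqrt{410681}$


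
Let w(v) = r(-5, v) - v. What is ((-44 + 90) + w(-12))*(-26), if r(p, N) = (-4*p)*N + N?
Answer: 5044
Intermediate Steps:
r(p, N) = N - 4*N*p (r(p, N) = -4*N*p + N = N - 4*N*p)
w(v) = 20*v (w(v) = v*(1 - 4*(-5)) - v = v*(1 + 20) - v = v*21 - v = 21*v - v = 20*v)
((-44 + 90) + w(-12))*(-26) = ((-44 + 90) + 20*(-12))*(-26) = (46 - 240)*(-26) = -194*(-26) = 5044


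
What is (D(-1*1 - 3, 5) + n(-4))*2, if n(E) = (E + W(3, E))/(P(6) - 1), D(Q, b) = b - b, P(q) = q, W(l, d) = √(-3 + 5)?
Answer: -8/5 + 2*√2/5 ≈ -1.0343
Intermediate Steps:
W(l, d) = √2
D(Q, b) = 0
n(E) = E/5 + √2/5 (n(E) = (E + √2)/(6 - 1) = (E + √2)/5 = (E + √2)*(⅕) = E/5 + √2/5)
(D(-1*1 - 3, 5) + n(-4))*2 = (0 + ((⅕)*(-4) + √2/5))*2 = (0 + (-⅘ + √2/5))*2 = (-⅘ + √2/5)*2 = -8/5 + 2*√2/5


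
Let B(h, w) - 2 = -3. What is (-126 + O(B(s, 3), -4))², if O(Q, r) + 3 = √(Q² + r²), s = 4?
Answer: (129 - √17)² ≈ 15594.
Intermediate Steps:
B(h, w) = -1 (B(h, w) = 2 - 3 = -1)
O(Q, r) = -3 + √(Q² + r²)
(-126 + O(B(s, 3), -4))² = (-126 + (-3 + √((-1)² + (-4)²)))² = (-126 + (-3 + √(1 + 16)))² = (-126 + (-3 + √17))² = (-129 + √17)²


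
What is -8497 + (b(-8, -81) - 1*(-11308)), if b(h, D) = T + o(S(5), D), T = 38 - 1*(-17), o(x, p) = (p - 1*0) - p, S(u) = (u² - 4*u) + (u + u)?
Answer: 2866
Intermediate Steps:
S(u) = u² - 2*u (S(u) = (u² - 4*u) + 2*u = u² - 2*u)
o(x, p) = 0 (o(x, p) = (p + 0) - p = p - p = 0)
T = 55 (T = 38 + 17 = 55)
b(h, D) = 55 (b(h, D) = 55 + 0 = 55)
-8497 + (b(-8, -81) - 1*(-11308)) = -8497 + (55 - 1*(-11308)) = -8497 + (55 + 11308) = -8497 + 11363 = 2866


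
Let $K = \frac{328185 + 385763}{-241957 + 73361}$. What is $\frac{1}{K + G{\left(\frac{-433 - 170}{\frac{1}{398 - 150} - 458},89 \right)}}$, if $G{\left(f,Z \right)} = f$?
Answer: $- \frac{1595803289}{4656652955} \approx -0.34269$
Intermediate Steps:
$K = - \frac{178487}{42149}$ ($K = \frac{713948}{-168596} = 713948 \left(- \frac{1}{168596}\right) = - \frac{178487}{42149} \approx -4.2347$)
$\frac{1}{K + G{\left(\frac{-433 - 170}{\frac{1}{398 - 150} - 458},89 \right)}} = \frac{1}{- \frac{178487}{42149} + \frac{-433 - 170}{\frac{1}{398 - 150} - 458}} = \frac{1}{- \frac{178487}{42149} - \frac{603}{\frac{1}{248} - 458}} = \frac{1}{- \frac{178487}{42149} - \frac{603}{- \frac{113583}{248}}} = \frac{1}{- \frac{178487}{42149} - - \frac{49848}{37861}} = \frac{1}{- \frac{178487}{42149} + \frac{49848}{37861}} = \frac{1}{- \frac{4656652955}{1595803289}} = - \frac{1595803289}{4656652955}$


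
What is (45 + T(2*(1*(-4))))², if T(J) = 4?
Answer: 2401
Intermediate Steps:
(45 + T(2*(1*(-4))))² = (45 + 4)² = 49² = 2401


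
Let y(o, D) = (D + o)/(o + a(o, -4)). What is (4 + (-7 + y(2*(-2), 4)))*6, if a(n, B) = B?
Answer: -18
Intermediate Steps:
y(o, D) = (D + o)/(-4 + o) (y(o, D) = (D + o)/(o - 4) = (D + o)/(-4 + o))
(4 + (-7 + y(2*(-2), 4)))*6 = (4 + (-7 + (4 + 2*(-2))/(-4 + 2*(-2))))*6 = (4 + (-7 + (4 - 4)/(-4 - 4)))*6 = (4 + (-7 + 0/(-8)))*6 = (4 + (-7 - ⅛*0))*6 = (4 + (-7 + 0))*6 = (4 - 7)*6 = -3*6 = -18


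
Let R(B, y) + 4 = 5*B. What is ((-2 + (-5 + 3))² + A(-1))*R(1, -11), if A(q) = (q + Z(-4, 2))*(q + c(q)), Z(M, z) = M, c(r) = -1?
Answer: 26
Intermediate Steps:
R(B, y) = -4 + 5*B
A(q) = (-1 + q)*(-4 + q) (A(q) = (q - 4)*(q - 1) = (-4 + q)*(-1 + q) = (-1 + q)*(-4 + q))
((-2 + (-5 + 3))² + A(-1))*R(1, -11) = ((-2 + (-5 + 3))² + (4 + (-1)² - 5*(-1)))*(-4 + 5*1) = ((-2 - 2)² + (4 + 1 + 5))*(-4 + 5) = ((-4)² + 10)*1 = (16 + 10)*1 = 26*1 = 26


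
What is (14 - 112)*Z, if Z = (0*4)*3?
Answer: 0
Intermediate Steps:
Z = 0 (Z = 0*3 = 0)
(14 - 112)*Z = (14 - 112)*0 = -98*0 = 0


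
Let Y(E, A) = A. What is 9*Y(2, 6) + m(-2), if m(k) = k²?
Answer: 58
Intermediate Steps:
9*Y(2, 6) + m(-2) = 9*6 + (-2)² = 54 + 4 = 58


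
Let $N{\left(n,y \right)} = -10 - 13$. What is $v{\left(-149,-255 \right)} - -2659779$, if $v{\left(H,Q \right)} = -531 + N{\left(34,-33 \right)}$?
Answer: $2659225$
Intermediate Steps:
$N{\left(n,y \right)} = -23$ ($N{\left(n,y \right)} = -10 - 13 = -23$)
$v{\left(H,Q \right)} = -554$ ($v{\left(H,Q \right)} = -531 - 23 = -554$)
$v{\left(-149,-255 \right)} - -2659779 = -554 - -2659779 = -554 + 2659779 = 2659225$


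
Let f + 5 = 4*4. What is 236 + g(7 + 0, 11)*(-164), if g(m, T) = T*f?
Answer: -19608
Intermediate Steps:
f = 11 (f = -5 + 4*4 = -5 + 16 = 11)
g(m, T) = 11*T (g(m, T) = T*11 = 11*T)
236 + g(7 + 0, 11)*(-164) = 236 + (11*11)*(-164) = 236 + 121*(-164) = 236 - 19844 = -19608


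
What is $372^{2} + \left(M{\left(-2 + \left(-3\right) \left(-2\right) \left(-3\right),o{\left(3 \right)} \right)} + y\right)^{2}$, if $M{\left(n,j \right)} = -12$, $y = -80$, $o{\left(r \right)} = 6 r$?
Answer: $146848$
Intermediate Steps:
$372^{2} + \left(M{\left(-2 + \left(-3\right) \left(-2\right) \left(-3\right),o{\left(3 \right)} \right)} + y\right)^{2} = 372^{2} + \left(-12 - 80\right)^{2} = 138384 + \left(-92\right)^{2} = 138384 + 8464 = 146848$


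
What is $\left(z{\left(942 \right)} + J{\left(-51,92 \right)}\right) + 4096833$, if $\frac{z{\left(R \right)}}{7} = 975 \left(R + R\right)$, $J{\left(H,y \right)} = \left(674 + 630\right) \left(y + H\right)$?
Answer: $17008597$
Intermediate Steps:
$J{\left(H,y \right)} = 1304 H + 1304 y$ ($J{\left(H,y \right)} = 1304 \left(H + y\right) = 1304 H + 1304 y$)
$z{\left(R \right)} = 13650 R$ ($z{\left(R \right)} = 7 \cdot 975 \left(R + R\right) = 7 \cdot 975 \cdot 2 R = 7 \cdot 1950 R = 13650 R$)
$\left(z{\left(942 \right)} + J{\left(-51,92 \right)}\right) + 4096833 = \left(13650 \cdot 942 + \left(1304 \left(-51\right) + 1304 \cdot 92\right)\right) + 4096833 = \left(12858300 + \left(-66504 + 119968\right)\right) + 4096833 = \left(12858300 + 53464\right) + 4096833 = 12911764 + 4096833 = 17008597$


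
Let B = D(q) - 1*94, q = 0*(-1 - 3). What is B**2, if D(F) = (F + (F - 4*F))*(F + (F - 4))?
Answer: 8836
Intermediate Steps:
q = 0 (q = 0*(-4) = 0)
D(F) = -2*F*(-4 + 2*F) (D(F) = (F - 3*F)*(F + (-4 + F)) = (-2*F)*(-4 + 2*F) = -2*F*(-4 + 2*F))
B = -94 (B = 4*0*(2 - 1*0) - 1*94 = 4*0*(2 + 0) - 94 = 4*0*2 - 94 = 0 - 94 = -94)
B**2 = (-94)**2 = 8836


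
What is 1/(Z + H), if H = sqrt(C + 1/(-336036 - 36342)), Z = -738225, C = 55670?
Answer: -16170514650/11937476958067823 - sqrt(7719501419419902)/202937108287152991 ≈ -1.3550e-6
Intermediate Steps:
H = sqrt(7719501419419902)/372378 (H = sqrt(55670 + 1/(-336036 - 36342)) = sqrt(55670 + 1/(-372378)) = sqrt(55670 - 1/372378) = sqrt(20730283259/372378) = sqrt(7719501419419902)/372378 ≈ 235.94)
1/(Z + H) = 1/(-738225 + sqrt(7719501419419902)/372378)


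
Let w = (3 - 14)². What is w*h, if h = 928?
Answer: 112288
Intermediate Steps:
w = 121 (w = (-11)² = 121)
w*h = 121*928 = 112288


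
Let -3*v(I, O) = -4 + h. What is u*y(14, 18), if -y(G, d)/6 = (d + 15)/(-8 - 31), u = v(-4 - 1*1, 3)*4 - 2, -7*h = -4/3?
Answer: 4268/273 ≈ 15.634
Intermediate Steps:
h = 4/21 (h = -(-4)/(7*3) = -⅐*(-4/3) = 4/21 ≈ 0.19048)
v(I, O) = 80/63 (v(I, O) = -(-4 + 4/21)/3 = -⅓*(-80/21) = 80/63)
u = 194/63 (u = (80/63)*4 - 2 = 320/63 - 2 = 194/63 ≈ 3.0794)
y(G, d) = 30/13 + 2*d/13 (y(G, d) = -6*(d + 15)/(-8 - 31) = -6*(15 + d)/(-39) = -6*(15 + d)*(-1)/39 = -6*(-5/13 - d/39) = 30/13 + 2*d/13)
u*y(14, 18) = 194*(30/13 + (2/13)*18)/63 = 194*(30/13 + 36/13)/63 = (194/63)*(66/13) = 4268/273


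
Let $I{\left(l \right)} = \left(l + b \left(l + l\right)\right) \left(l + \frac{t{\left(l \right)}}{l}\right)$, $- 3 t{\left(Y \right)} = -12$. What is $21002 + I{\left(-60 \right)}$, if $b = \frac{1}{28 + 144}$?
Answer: $\frac{1059860}{43} \approx 24648.0$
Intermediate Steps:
$t{\left(Y \right)} = 4$ ($t{\left(Y \right)} = \left(- \frac{1}{3}\right) \left(-12\right) = 4$)
$b = \frac{1}{172} \approx 0.005814$
$I{\left(l \right)} = \frac{87 l \left(l + \frac{4}{l}\right)}{86}$ ($I{\left(l \right)} = \left(l + \frac{l + l}{172}\right) \left(l + \frac{4}{l}\right) = \left(l + \frac{2 l}{172}\right) \left(l + \frac{4}{l}\right) = \left(l + \frac{l}{86}\right) \left(l + \frac{4}{l}\right) = \frac{87 l}{86} \left(l + \frac{4}{l}\right) = \frac{87 l \left(l + \frac{4}{l}\right)}{86}$)
$21002 + I{\left(-60 \right)} = 21002 + \left(\frac{174}{43} + \frac{87 \left(-60\right)^{2}}{86}\right) = 21002 + \left(\frac{174}{43} + \frac{87}{86} \cdot 3600\right) = 21002 + \left(\frac{174}{43} + \frac{156600}{43}\right) = 21002 + \frac{156774}{43} = \frac{1059860}{43}$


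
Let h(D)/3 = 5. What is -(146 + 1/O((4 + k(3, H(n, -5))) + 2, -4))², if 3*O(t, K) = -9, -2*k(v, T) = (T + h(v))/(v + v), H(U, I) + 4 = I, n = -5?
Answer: -190969/9 ≈ -21219.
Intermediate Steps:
H(U, I) = -4 + I
h(D) = 15 (h(D) = 3*5 = 15)
k(v, T) = -(15 + T)/(4*v) (k(v, T) = -(T + 15)/(2*(v + v)) = -(15 + T)/(2*(2*v)) = -(15 + T)*1/(2*v)/2 = -(15 + T)/(4*v))
O(t, K) = -3 (O(t, K) = (⅓)*(-9) = -3)
-(146 + 1/O((4 + k(3, H(n, -5))) + 2, -4))² = -(146 + 1/(-3))² = -(146 - ⅓)² = -(437/3)² = -1*190969/9 = -190969/9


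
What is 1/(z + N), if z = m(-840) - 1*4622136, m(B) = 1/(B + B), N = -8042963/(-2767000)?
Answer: -116214000/537156575368729 ≈ -2.1635e-7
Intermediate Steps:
N = 8042963/2767000 (N = -8042963*(-1/2767000) = 8042963/2767000 ≈ 2.9067)
m(B) = 1/(2*B)
z = -7765188481/1680 (z = (1/2)/(-840) - 1*4622136 = (1/2)*(-1/840) - 4622136 = -1/1680 - 4622136 = -7765188481/1680 ≈ -4.6221e+6)
1/(z + N) = 1/(-7765188481/1680 + 8042963/2767000) = 1/(-537156575368729/116214000) = -116214000/537156575368729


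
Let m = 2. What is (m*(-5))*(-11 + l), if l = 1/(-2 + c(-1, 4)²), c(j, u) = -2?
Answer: 105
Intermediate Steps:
l = ½ (l = 1/(-2 + (-2)²) = 1/(-2 + 4) = 1/2 = ½ ≈ 0.50000)
(m*(-5))*(-11 + l) = (2*(-5))*(-11 + ½) = -10*(-21/2) = 105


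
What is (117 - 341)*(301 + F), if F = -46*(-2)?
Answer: -88032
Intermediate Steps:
F = 92
(117 - 341)*(301 + F) = (117 - 341)*(301 + 92) = -224*393 = -88032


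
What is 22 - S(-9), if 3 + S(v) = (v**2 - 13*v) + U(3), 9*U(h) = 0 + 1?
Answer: -1558/9 ≈ -173.11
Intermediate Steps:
U(h) = 1/9 (U(h) = (0 + 1)/9 = (1/9)*1 = 1/9)
S(v) = -26/9 + v**2 - 13*v (S(v) = -3 + ((v**2 - 13*v) + 1/9) = -3 + (1/9 + v**2 - 13*v) = -26/9 + v**2 - 13*v)
22 - S(-9) = 22 - (-26/9 + (-9)**2 - 13*(-9)) = 22 - (-26/9 + 81 + 117) = 22 - 1*1756/9 = 22 - 1756/9 = -1558/9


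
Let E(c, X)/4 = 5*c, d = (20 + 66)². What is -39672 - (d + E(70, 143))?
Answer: -48468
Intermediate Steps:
d = 7396 (d = 86² = 7396)
E(c, X) = 20*c (E(c, X) = 4*(5*c) = 20*c)
-39672 - (d + E(70, 143)) = -39672 - (7396 + 20*70) = -39672 - (7396 + 1400) = -39672 - 1*8796 = -39672 - 8796 = -48468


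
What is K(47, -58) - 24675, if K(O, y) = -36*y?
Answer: -22587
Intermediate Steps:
K(47, -58) - 24675 = -36*(-58) - 24675 = 2088 - 24675 = -22587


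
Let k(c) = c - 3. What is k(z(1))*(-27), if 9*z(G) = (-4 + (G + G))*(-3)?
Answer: 63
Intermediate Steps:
z(G) = 4/3 - 2*G/3 (z(G) = ((-4 + (G + G))*(-3))/9 = ((-4 + 2*G)*(-3))/9 = (12 - 6*G)/9 = 4/3 - 2*G/3)
k(c) = -3 + c
k(z(1))*(-27) = (-3 + (4/3 - ⅔*1))*(-27) = (-3 + (4/3 - ⅔))*(-27) = (-3 + ⅔)*(-27) = -7/3*(-27) = 63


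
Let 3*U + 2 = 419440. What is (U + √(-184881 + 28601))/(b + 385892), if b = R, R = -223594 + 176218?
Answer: 209719/507774 + I*√39070/169258 ≈ 0.41302 + 0.0011678*I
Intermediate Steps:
U = 419438/3 (U = -⅔ + (⅓)*419440 = -⅔ + 419440/3 = 419438/3 ≈ 1.3981e+5)
R = -47376
b = -47376
(U + √(-184881 + 28601))/(b + 385892) = (419438/3 + √(-184881 + 28601))/(-47376 + 385892) = (419438/3 + √(-156280))/338516 = (419438/3 + 2*I*√39070)*(1/338516) = 209719/507774 + I*√39070/169258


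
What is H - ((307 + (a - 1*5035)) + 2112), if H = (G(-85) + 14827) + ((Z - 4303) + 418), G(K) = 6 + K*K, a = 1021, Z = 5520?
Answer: 25288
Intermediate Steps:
G(K) = 6 + K²
H = 23693 (H = ((6 + (-85)²) + 14827) + ((5520 - 4303) + 418) = ((6 + 7225) + 14827) + (1217 + 418) = (7231 + 14827) + 1635 = 22058 + 1635 = 23693)
H - ((307 + (a - 1*5035)) + 2112) = 23693 - ((307 + (1021 - 1*5035)) + 2112) = 23693 - ((307 + (1021 - 5035)) + 2112) = 23693 - ((307 - 4014) + 2112) = 23693 - (-3707 + 2112) = 23693 - 1*(-1595) = 23693 + 1595 = 25288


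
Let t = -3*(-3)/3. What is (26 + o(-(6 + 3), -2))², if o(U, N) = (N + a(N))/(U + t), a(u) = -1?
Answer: 2809/4 ≈ 702.25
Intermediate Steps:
t = 3 (t = 9*(⅓) = 3)
o(U, N) = (-1 + N)/(3 + U) (o(U, N) = (N - 1)/(U + 3) = (-1 + N)/(3 + U))
(26 + o(-(6 + 3), -2))² = (26 + (-1 - 2)/(3 - (6 + 3)))² = (26 - 3/(3 - 1*9))² = (26 - 3/(3 - 9))² = (26 - 3/(-6))² = (26 - ⅙*(-3))² = (26 + ½)² = (53/2)² = 2809/4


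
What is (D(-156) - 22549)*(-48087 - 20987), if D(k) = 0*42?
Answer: 1557549626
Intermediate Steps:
D(k) = 0
(D(-156) - 22549)*(-48087 - 20987) = (0 - 22549)*(-48087 - 20987) = -22549*(-69074) = 1557549626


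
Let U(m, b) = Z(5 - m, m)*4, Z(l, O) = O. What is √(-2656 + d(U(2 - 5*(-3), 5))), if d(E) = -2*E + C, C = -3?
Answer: I*√2795 ≈ 52.868*I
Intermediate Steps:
U(m, b) = 4*m (U(m, b) = m*4 = 4*m)
d(E) = -3 - 2*E (d(E) = -2*E - 3 = -3 - 2*E)
√(-2656 + d(U(2 - 5*(-3), 5))) = √(-2656 + (-3 - 8*(2 - 5*(-3)))) = √(-2656 + (-3 - 8*(2 + 15))) = √(-2656 + (-3 - 8*17)) = √(-2656 + (-3 - 2*68)) = √(-2656 + (-3 - 136)) = √(-2656 - 139) = √(-2795) = I*√2795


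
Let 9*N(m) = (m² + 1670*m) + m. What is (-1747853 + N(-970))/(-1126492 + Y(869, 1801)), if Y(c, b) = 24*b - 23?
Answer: 1491877/886329 ≈ 1.6832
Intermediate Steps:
Y(c, b) = -23 + 24*b
N(m) = m²/9 + 557*m/3 (N(m) = ((m² + 1670*m) + m)/9 = (m² + 1671*m)/9 = m²/9 + 557*m/3)
(-1747853 + N(-970))/(-1126492 + Y(869, 1801)) = (-1747853 + (⅑)*(-970)*(1671 - 970))/(-1126492 + (-23 + 24*1801)) = (-1747853 + (⅑)*(-970)*701)/(-1126492 + (-23 + 43224)) = (-1747853 - 679970/9)/(-1126492 + 43201) = -16410647/9/(-1083291) = -16410647/9*(-1/1083291) = 1491877/886329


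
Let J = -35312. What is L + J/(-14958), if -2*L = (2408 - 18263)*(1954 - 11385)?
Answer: -1118323653583/14958 ≈ -7.4764e+7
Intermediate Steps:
L = -149528505/2 (L = -(2408 - 18263)*(1954 - 11385)/2 = -(-15855)*(-9431)/2 = -1/2*149528505 = -149528505/2 ≈ -7.4764e+7)
L + J/(-14958) = -149528505/2 - 35312/(-14958) = -149528505/2 - 35312*(-1/14958) = -149528505/2 + 17656/7479 = -1118323653583/14958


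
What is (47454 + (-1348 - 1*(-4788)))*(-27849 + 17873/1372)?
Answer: -971845231885/686 ≈ -1.4167e+9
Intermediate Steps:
(47454 + (-1348 - 1*(-4788)))*(-27849 + 17873/1372) = (47454 + (-1348 + 4788))*(-27849 + 17873*(1/1372)) = (47454 + 3440)*(-27849 + 17873/1372) = 50894*(-38190955/1372) = -971845231885/686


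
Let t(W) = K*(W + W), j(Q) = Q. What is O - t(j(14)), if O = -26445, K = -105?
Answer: -23505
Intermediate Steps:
t(W) = -210*W (t(W) = -105*(W + W) = -210*W)
O - t(j(14)) = -26445 - (-210)*14 = -26445 - 1*(-2940) = -26445 + 2940 = -23505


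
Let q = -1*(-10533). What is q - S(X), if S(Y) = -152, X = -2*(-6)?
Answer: 10685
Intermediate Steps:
X = 12
q = 10533
q - S(X) = 10533 - 1*(-152) = 10533 + 152 = 10685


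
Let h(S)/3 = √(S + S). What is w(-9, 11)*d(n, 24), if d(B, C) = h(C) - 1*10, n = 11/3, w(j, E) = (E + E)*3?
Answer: -660 + 792*√3 ≈ 711.78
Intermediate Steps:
h(S) = 3*√2*√S (h(S) = 3*√(S + S) = 3*√(2*S) = 3*(√2*√S) = 3*√2*√S)
w(j, E) = 6*E (w(j, E) = (2*E)*3 = 6*E)
n = 11/3 (n = 11*(⅓) = 11/3 ≈ 3.6667)
d(B, C) = -10 + 3*√2*√C (d(B, C) = 3*√2*√C - 1*10 = 3*√2*√C - 10 = -10 + 3*√2*√C)
w(-9, 11)*d(n, 24) = (6*11)*(-10 + 3*√2*√24) = 66*(-10 + 3*√2*(2*√6)) = 66*(-10 + 12*√3) = -660 + 792*√3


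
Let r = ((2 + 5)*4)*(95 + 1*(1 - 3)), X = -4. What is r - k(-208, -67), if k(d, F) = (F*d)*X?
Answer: 58348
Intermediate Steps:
k(d, F) = -4*F*d (k(d, F) = (F*d)*(-4) = -4*F*d)
r = 2604 (r = (7*4)*(95 + 1*(-2)) = 28*(95 - 2) = 28*93 = 2604)
r - k(-208, -67) = 2604 - (-4)*(-67)*(-208) = 2604 - 1*(-55744) = 2604 + 55744 = 58348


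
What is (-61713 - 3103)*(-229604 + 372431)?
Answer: -9257474832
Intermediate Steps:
(-61713 - 3103)*(-229604 + 372431) = -64816*142827 = -9257474832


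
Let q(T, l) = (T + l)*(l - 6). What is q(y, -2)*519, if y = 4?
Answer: -8304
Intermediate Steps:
q(T, l) = (-6 + l)*(T + l) (q(T, l) = (T + l)*(-6 + l) = (-6 + l)*(T + l))
q(y, -2)*519 = ((-2)² - 6*4 - 6*(-2) + 4*(-2))*519 = (4 - 24 + 12 - 8)*519 = -16*519 = -8304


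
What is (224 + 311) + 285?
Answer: 820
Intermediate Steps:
(224 + 311) + 285 = 535 + 285 = 820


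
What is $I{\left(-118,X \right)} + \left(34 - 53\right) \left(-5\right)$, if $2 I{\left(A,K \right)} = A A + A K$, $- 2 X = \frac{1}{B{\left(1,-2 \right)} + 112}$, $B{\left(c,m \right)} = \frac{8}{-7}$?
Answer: $\frac{10952877}{1552} \approx 7057.3$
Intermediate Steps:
$B{\left(c,m \right)} = - \frac{8}{7}$ ($B{\left(c,m \right)} = 8 \left(- \frac{1}{7}\right) = - \frac{8}{7}$)
$X = - \frac{7}{1552}$ ($X = - \frac{1}{2 \left(- \frac{8}{7} + 112\right)} = - \frac{1}{2 \cdot \frac{776}{7}} = \left(- \frac{1}{2}\right) \frac{7}{776} = - \frac{7}{1552} \approx -0.0045103$)
$I{\left(A,K \right)} = \frac{A^{2}}{2} + \frac{A K}{2}$ ($I{\left(A,K \right)} = \frac{A A + A K}{2} = \frac{A^{2} + A K}{2} = \frac{A^{2}}{2} + \frac{A K}{2}$)
$I{\left(-118,X \right)} + \left(34 - 53\right) \left(-5\right) = \frac{1}{2} \left(-118\right) \left(-118 - \frac{7}{1552}\right) + \left(34 - 53\right) \left(-5\right) = \frac{1}{2} \left(-118\right) \left(- \frac{183143}{1552}\right) - -95 = \frac{10805437}{1552} + 95 = \frac{10952877}{1552}$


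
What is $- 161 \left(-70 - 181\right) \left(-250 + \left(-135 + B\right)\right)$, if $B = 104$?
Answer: $-11355491$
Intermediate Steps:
$- 161 \left(-70 - 181\right) \left(-250 + \left(-135 + B\right)\right) = - 161 \left(-70 - 181\right) \left(-250 + \left(-135 + 104\right)\right) = - 161 \left(- 251 \left(-250 - 31\right)\right) = - 161 \left(\left(-251\right) \left(-281\right)\right) = \left(-161\right) 70531 = -11355491$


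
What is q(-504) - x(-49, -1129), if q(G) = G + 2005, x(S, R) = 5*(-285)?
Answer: 2926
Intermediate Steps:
x(S, R) = -1425
q(G) = 2005 + G
q(-504) - x(-49, -1129) = (2005 - 504) - 1*(-1425) = 1501 + 1425 = 2926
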